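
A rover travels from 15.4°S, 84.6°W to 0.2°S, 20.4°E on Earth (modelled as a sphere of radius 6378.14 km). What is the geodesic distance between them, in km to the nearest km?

In radians: φ₁ = -0.2688, φ₂ = -0.0035, Δλ = 105.000° = 1.8326 rad.
Haversine: a = sin²(Δφ/2) + cos φ₁ cos φ₂ sin²(Δλ/2) = 0.0175 + (0.9641)(1.0000)(0.6294) = 0.62430.
Central angle c = 2·arcsin(√a) = 1.82203 rad.
Distance = R·c = 6378.14 × 1.8220 ≈ 11621 km.

11621 km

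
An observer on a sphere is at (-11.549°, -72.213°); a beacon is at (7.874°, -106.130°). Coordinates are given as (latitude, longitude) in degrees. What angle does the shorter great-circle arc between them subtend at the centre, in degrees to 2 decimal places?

With latitudes φ₁ = -11.549°, φ₂ = 7.874° and longitude difference Δλ = -33.917°:
Haversine: a = sin²(Δφ/2) + cos φ₁ cos φ₂ sin²(Δλ/2) = 0.0285 + (0.9798)(0.9906)(0.0851) = 0.11102.
Central angle c = 2·arcsin(√a) = 0.67940 rad.
So the angular separation is 38.93°.

38.93°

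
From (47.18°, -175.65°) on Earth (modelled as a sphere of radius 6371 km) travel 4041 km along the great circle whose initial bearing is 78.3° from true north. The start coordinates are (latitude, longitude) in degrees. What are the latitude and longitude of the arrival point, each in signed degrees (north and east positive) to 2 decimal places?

Angular distance δ = d/R = 4041/6371 = 0.63428 rad; initial bearing θ = 1.3666 rad.
sin φ₂ = sin φ₁ cos δ + cos φ₁ sin δ cos θ = (0.7335)(0.8055) + (0.6797)(0.5926)(0.2028) = 0.6725, so φ₂ = 42.26°.
Δλ = atan2(sin θ sin δ cos φ₁, cos δ − sin φ₁ sin φ₂) = atan2(0.3944, 0.3122) = 51.635°.
λ₂ = -175.650° + 51.635° = -124.01°.

42.26°, -124.01°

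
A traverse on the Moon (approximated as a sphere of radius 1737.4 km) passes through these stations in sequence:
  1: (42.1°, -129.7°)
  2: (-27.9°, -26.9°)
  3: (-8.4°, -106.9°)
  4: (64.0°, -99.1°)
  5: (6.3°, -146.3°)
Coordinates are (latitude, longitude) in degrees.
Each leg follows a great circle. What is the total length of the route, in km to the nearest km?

10128 km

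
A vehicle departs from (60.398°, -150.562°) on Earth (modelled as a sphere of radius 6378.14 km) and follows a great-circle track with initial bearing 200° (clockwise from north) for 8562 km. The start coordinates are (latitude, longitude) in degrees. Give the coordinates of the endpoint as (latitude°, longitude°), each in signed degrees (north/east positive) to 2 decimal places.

Angular distance δ = d/R = 8562/6378.14 = 1.34240 rad; initial bearing θ = 3.4907 rad.
sin φ₂ = sin φ₁ cos δ + cos φ₁ sin δ cos θ = (0.8695)(0.2264) + (0.4940)(0.9740)(-0.9397) = -0.2553, so φ₂ = -14.79°.
Δλ = atan2(sin θ sin δ cos φ₁, cos δ − sin φ₁ sin φ₂) = atan2(-0.1646, 0.4484) = -20.154°.
λ₂ = -150.562° − 20.154° = -170.72°.

-14.79°, -170.72°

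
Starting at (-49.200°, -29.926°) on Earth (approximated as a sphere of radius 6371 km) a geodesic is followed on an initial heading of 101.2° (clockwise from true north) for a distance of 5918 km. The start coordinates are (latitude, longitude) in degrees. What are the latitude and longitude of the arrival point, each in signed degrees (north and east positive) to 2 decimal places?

-33.70°, 40.88°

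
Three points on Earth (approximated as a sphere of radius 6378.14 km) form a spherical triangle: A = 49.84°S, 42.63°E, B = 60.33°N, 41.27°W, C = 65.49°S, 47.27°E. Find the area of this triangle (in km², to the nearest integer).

16606372 km²

Side lengths (central angles): a = 2.4741, b = 0.2764, c = 2.2525 rad; semiperimeter s = 2.5015.
By l'Huilier's theorem, tan(E/4) = √[tan(s/2) tan((s−a)/2) tan((s−b)/2) tan((s−c)/2)], giving spherical excess E = 0.4082 rad.
Area = E·R² = 0.4082 × (6378.14)² ≈ 16606372 km².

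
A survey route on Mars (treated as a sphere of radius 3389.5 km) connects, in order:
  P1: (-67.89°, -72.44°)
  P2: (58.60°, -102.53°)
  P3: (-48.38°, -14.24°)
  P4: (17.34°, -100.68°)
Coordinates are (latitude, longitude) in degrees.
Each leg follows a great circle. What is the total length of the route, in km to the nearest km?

21170 km

Leg P1→P2: central angle 2.2410 rad, distance 7595.7 km.
Leg P2→P3: central angle 2.2495 rad, distance 7624.6 km.
Leg P3→P4: central angle 1.7553 rad, distance 5949.5 km.
Total: 7595.7 + 7624.6 + 5949.5 ≈ 21170 km.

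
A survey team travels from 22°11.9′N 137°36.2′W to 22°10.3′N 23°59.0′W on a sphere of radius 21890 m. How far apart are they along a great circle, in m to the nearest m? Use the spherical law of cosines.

Let φ₁ = 0.3874 rad, φ₂ = 0.3870 rad, and Δλ = 1.9830 rad.
cos c = sin φ₁ sin φ₂ + cos φ₁ cos φ₂ cos Δλ = (0.3778)(0.3774) + (0.9259)(0.9261)(-0.4007) = -0.20096,
so c = arccos(-0.20096) = 1.77313 rad.
Distance = R·c = 21890 × 1.7731 ≈ 38814 m.

38814 m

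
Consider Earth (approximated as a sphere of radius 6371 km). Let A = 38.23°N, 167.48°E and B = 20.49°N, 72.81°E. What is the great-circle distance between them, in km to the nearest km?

With latitudes φ₁ = 38.230°, φ₂ = 20.490° and longitude difference Δλ = -94.670°:
cos c = sin φ₁ sin φ₂ + cos φ₁ cos φ₂ cos Δλ = (0.6188)(0.3500) + (0.7855)(0.9367)(-0.0814) = 0.15670,
so c = arccos(0.15670) = 1.41344 rad.
Distance = R·c = 6371 × 1.4134 ≈ 9005 km.

9005 km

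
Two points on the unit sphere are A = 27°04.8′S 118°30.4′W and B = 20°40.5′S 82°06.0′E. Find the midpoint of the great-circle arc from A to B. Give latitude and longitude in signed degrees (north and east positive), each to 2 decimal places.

Central angle δ = 2.2383 rad. Interpolating on the sphere with fraction f = 0.5:
P = [sin((1−f)δ)·A + sin(fδ)·B] / sin δ = 1.1456·A + 1.1456·B in Cartesian coordinates,
giving P = (-0.3395, 0.1653, -0.9260), i.e. latitude -67.82°, longitude 154.04°.

-67.82°, 154.04°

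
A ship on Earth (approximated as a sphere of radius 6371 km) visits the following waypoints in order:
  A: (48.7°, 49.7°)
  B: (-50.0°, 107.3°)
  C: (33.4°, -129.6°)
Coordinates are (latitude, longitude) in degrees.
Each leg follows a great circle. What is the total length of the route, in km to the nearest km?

27354 km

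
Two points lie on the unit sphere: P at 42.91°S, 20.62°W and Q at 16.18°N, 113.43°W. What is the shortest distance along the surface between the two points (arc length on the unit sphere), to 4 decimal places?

1.7969

Let φ₁ = -0.7489 rad, φ₂ = 0.2824 rad, and Δλ = -1.6198 rad.
cos c = sin φ₁ sin φ₂ + cos φ₁ cos φ₂ cos Δλ = (-0.6808)(0.2787) + (0.7324)(0.9604)(-0.0490) = -0.22421,
so c = arccos(-0.22421) = 1.79693 rad.
On the unit sphere the arc length equals the central angle: 1.7969.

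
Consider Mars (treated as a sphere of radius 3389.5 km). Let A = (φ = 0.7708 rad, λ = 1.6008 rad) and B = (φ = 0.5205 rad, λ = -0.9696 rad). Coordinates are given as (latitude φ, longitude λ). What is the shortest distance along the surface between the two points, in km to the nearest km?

5928 km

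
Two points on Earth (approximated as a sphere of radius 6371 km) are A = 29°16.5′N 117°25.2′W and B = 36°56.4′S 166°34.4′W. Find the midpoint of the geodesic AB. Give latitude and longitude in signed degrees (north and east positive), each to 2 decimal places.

The central angle between A and B is δ = 1.4080 rad.
With f = 0.5, the slerp weights are sin((1−f)δ)/sin δ = 0.6559 and sin(fδ)/sin δ = 0.6559.
Weighted sum of the unit vectors: (0.6559)·(-0.4017,-0.7743,0.4890) + (0.6559)·(-0.7774,-0.1856,-0.6010) = (-0.7734, -0.6296, -0.0734).
Converting back: φ = atan2(z, √(x²+y²)) = -4.21°, λ = atan2(y, x) = -140.85°.

-4.21°, -140.85°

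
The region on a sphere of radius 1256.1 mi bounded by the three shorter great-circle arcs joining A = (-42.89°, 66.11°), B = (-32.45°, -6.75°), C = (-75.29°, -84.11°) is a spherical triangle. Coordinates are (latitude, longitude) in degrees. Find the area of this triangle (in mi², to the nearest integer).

Side lengths (central angles): a = 0.9693, b = 1.0509, c = 0.9916 rad; semiperimeter s = 1.5059.
By l'Huilier's theorem, tan(E/4) = √[tan(s/2) tan((s−a)/2) tan((s−b)/2) tan((s−c)/2)], giving spherical excess E = 0.4983 rad.
Area = E·R² = 0.4983 × (1256.1)² ≈ 786287 mi².

786287 mi²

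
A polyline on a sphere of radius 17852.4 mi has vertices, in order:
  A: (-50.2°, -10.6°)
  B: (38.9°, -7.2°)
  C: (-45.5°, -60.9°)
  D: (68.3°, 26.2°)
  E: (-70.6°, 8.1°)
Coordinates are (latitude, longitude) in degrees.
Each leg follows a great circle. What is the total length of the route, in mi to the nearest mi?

142167 mi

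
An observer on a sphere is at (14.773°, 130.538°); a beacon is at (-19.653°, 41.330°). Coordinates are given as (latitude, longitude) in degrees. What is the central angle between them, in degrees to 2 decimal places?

In radians: φ₁ = 0.2578, φ₂ = -0.3430, Δλ = -89.208° = -1.5570 rad.
Haversine: a = sin²(Δφ/2) + cos φ₁ cos φ₂ sin²(Δλ/2) = 0.0876 + (0.9669)(0.9417)(0.4931) = 0.53659.
Central angle c = 2·arcsin(√a) = 1.64403 rad.
So the angular separation is 94.20°.

94.20°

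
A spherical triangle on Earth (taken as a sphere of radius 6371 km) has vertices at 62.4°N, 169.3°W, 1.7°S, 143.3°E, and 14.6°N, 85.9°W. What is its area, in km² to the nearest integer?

45320762 km²

Side lengths (central angles): a = 2.2647, b = 1.2923, c = 1.2795 rad; semiperimeter s = 2.4182.
By l'Huilier's theorem, tan(E/4) = √[tan(s/2) tan((s−a)/2) tan((s−b)/2) tan((s−c)/2)], giving spherical excess E = 1.1166 rad.
Area = E·R² = 1.1166 × (6371)² ≈ 45320762 km².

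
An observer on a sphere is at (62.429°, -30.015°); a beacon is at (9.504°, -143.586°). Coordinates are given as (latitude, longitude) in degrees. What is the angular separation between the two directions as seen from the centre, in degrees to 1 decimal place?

In radians: φ₁ = 1.0896, φ₂ = 0.1659, Δλ = -113.571° = -1.9822 rad.
cos c = sin φ₁ sin φ₂ + cos φ₁ cos φ₂ cos Δλ = (0.8864)(0.1651) + (0.4628)(0.9863)(-0.3999) = -0.03618,
so c = arccos(-0.03618) = 1.60698 rad.
So the angular separation is 92.1°.

92.1°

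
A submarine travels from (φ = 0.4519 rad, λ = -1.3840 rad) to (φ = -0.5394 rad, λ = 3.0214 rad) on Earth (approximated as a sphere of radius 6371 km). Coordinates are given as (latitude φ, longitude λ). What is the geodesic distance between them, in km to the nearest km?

In radians: φ₁ = 0.4519, φ₂ = -0.5394, Δλ = -107.589° = -1.8778 rad.
cos c = sin φ₁ sin φ₂ + cos φ₁ cos φ₂ cos Δλ = (0.4367)(-0.5136) + (0.8996)(0.8580)(-0.3022) = -0.45754,
so c = arccos(-0.45754) = 2.04603 rad.
Distance = R·c = 6371 × 2.0460 ≈ 13035 km.

13035 km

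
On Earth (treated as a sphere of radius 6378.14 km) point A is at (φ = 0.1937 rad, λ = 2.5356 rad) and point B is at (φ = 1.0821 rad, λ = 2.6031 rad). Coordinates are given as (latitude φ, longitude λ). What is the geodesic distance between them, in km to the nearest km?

5675 km

With latitudes φ₁ = 11.098°, φ₂ = 62.000° and longitude difference Δλ = 3.867°:
cos c = sin φ₁ sin φ₂ + cos φ₁ cos φ₂ cos Δλ = (0.1925)(0.8829) + (0.9813)(0.4695)(0.9977) = 0.62961,
so c = arccos(0.62961) = 0.88975 rad.
Distance = R·c = 6378.14 × 0.8898 ≈ 5675 km.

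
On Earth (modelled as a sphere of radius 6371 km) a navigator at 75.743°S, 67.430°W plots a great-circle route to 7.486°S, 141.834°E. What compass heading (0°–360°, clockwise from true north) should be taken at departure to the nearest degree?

209°

With φ₁ = -1.3220, φ₂ = -0.1307, Δλ = -2.6308 rad, the forward-azimuth formula gives
θ = atan2( sin Δλ cos φ₂ , cos φ₁ sin φ₂ − sin φ₁ cos φ₂ cos Δλ ) = atan2(-0.4847, -0.8704) = -150.89°.
Adding 360° brings this into [0°, 360°): 209°.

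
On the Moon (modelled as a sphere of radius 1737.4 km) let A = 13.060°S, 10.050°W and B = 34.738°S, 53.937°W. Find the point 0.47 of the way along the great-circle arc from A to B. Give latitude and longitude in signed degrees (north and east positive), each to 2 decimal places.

-24.84°, -28.74°

Central angle δ = 0.7874 rad. Interpolating on the sphere with fraction f = 0.47:
P = [sin((1−f)δ)·A + sin(fδ)·B] / sin δ = 0.5721·A + 0.5105·B in Cartesian coordinates,
giving P = (0.7957, -0.4364, -0.4202), i.e. latitude -24.84°, longitude -28.74°.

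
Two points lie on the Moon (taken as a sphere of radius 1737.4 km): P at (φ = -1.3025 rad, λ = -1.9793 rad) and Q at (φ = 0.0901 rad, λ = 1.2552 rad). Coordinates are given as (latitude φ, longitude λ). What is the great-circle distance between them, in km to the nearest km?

In radians: φ₁ = -1.3025, φ₂ = 0.0901, Δλ = -174.677° = -3.0487 rad.
Haversine: a = sin²(Δφ/2) + cos φ₁ cos φ₂ sin²(Δλ/2) = 0.4114 + (0.2651)(0.9959)(0.9978) = 0.67482.
Central angle c = 2·arcsin(√a) = 1.92798 rad.
Distance = R·c = 1737.4 × 1.9280 ≈ 3350 km.

3350 km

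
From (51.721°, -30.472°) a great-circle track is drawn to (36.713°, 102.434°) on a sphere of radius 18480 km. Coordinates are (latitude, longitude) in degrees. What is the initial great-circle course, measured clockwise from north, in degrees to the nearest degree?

Δλ = 132.906° = 2.3196 rad.
y = sin Δλ · cos φ₂ = (0.7325)(0.8016) = 0.5872
x = cos φ₁ sin φ₂ − sin φ₁ cos φ₂ cos Δλ = (0.6195)(0.5978) − (0.7850)(0.8016)(-0.6808) = 0.7988
θ = atan2(y, x) = 36.32°, so the bearing is 36°.

36°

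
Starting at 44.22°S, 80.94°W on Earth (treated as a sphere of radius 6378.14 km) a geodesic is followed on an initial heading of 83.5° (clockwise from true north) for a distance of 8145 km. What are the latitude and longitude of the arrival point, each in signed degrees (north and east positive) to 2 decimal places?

-7.14°, -7.52°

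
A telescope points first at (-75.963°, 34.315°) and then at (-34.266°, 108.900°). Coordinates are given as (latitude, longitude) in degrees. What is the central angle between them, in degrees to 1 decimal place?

Let φ₁ = -1.3258 rad, φ₂ = -0.5981 rad, and Δλ = 1.3018 rad.
cos c = sin φ₁ sin φ₂ + cos φ₁ cos φ₂ cos Δλ = (-0.9701)(-0.5630) + (0.2425)(0.8264)(0.2658) = 0.59950,
so c = arccos(0.59950) = 0.92791 rad.
So the angular separation is 53.2°.

53.2°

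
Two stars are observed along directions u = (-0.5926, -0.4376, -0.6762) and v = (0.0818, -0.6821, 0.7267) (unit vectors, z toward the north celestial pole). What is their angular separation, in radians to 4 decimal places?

1.8146 rad

u·v = -0.2414; |u| = 1.0000, |v| = 1.0000.
cos θ = (u·v)/(|u||v|) = -0.2414, so θ = 1.8146 rad.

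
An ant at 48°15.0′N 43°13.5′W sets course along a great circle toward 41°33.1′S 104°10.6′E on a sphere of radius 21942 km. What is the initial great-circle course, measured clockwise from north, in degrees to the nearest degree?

86°

Δλ = 147.402° = 2.5726 rad.
y = sin Δλ · cos φ₂ = (0.5387)(0.7484) = 0.4032
x = cos φ₁ sin φ₂ − sin φ₁ cos φ₂ cos Δλ = (0.6659)(-0.6633) − (0.7461)(0.7484)(-0.8425) = 0.0287
θ = atan2(y, x) = 85.93°, so the bearing is 86°.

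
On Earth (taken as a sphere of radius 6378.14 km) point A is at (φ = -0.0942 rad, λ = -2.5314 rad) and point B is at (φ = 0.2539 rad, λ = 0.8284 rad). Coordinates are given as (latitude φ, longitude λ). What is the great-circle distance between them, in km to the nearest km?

In radians: φ₁ = -0.0942, φ₂ = 0.2539, Δλ = -167.498° = -2.9234 rad.
cos c = sin φ₁ sin φ₂ + cos φ₁ cos φ₂ cos Δλ = (-0.0941)(0.2512) + (0.9956)(0.9679)(-0.9763) = -0.96442,
so c = arccos(-0.96442) = 2.87405 rad.
Distance = R·c = 6378.14 × 2.8741 ≈ 18331 km.

18331 km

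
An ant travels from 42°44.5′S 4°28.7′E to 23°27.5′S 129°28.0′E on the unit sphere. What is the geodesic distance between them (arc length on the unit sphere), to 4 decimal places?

1.6872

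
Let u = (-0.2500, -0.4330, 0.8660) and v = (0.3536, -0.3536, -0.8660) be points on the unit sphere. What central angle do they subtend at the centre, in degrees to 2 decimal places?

u·v = -0.6852; |u| = 1.0000, |v| = 1.0000.
cos θ = (u·v)/(|u||v|) = -0.6853, so θ = 133.26°.

133.26°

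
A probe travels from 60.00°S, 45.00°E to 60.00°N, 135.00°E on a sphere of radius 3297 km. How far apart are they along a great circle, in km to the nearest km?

Let φ₁ = -1.0472 rad, φ₂ = 1.0472 rad, and Δλ = 1.5708 rad.
cos c = sin φ₁ sin φ₂ + cos φ₁ cos φ₂ cos Δλ = (-0.8660)(0.8660) + (0.5000)(0.5000)(0.0000) = -0.75000,
so c = arccos(-0.75000) = 2.41886 rad.
Distance = R·c = 3297 × 2.4189 ≈ 7975 km.

7975 km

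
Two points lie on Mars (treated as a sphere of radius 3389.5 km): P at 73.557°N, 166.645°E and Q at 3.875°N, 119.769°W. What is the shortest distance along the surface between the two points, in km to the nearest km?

With latitudes φ₁ = 73.557°, φ₂ = 3.875° and longitude difference Δλ = 73.586°:
cos c = sin φ₁ sin φ₂ + cos φ₁ cos φ₂ cos Δλ = (0.9591)(0.0676) + (0.2831)(0.9977)(0.2826) = 0.14462,
so c = arccos(0.14462) = 1.42567 rad.
Distance = R·c = 3389.5 × 1.4257 ≈ 4832 km.

4832 km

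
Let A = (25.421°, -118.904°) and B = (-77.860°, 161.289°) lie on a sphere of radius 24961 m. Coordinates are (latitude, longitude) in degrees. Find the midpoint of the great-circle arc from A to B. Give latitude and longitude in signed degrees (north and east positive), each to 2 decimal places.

-29.66°, -131.32°

Central angle δ = 1.9671 rad. Interpolating on the sphere with fraction f = 0.5:
P = [sin((1−f)δ)·A + sin(fδ)·B] / sin δ = 0.9024·A + 0.9024·B in Cartesian coordinates,
giving P = (-0.5737, -0.6527, -0.4949), i.e. latitude -29.66°, longitude -131.32°.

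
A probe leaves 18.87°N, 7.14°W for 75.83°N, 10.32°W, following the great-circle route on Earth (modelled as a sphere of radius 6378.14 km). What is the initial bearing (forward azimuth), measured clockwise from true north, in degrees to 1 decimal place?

Δλ = -3.180° = -0.0555 rad.
y = sin Δλ · cos φ₂ = (-0.0555)(0.2448) = -0.0136
x = cos φ₁ sin φ₂ − sin φ₁ cos φ₂ cos Δλ = (0.9463)(0.9696) − (0.3234)(0.2448)(0.9985) = 0.8384
θ = atan2(y, x) = -0.93°; adding 360° gives 359.1°.

359.1°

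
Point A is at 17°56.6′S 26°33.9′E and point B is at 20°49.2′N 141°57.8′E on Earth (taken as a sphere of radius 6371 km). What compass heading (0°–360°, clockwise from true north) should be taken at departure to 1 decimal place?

With φ₁ = -0.3132, φ₂ = 0.3634, Δλ = 2.0141 rad, the forward-azimuth formula gives
θ = atan2( sin Δλ cos φ₂ , cos φ₁ sin φ₂ − sin φ₁ cos φ₂ cos Δλ ) = atan2(0.8444, 0.2146) = 75.74°.
So the initial bearing is 75.7°.

75.7°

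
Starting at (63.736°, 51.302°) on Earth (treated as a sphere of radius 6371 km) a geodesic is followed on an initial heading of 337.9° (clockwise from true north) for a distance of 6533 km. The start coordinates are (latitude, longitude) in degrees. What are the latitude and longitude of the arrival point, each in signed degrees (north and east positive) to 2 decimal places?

Angular distance δ = d/R = 6533/6371 = 1.02543 rad; initial bearing θ = 5.8975 rad.
sin φ₂ = sin φ₁ cos δ + cos φ₁ sin δ cos θ = (0.8968)(0.5187) + (0.4425)(0.8549)(0.9265) = 0.8157, so φ₂ = 54.66°.
Δλ = atan2(sin θ sin δ cos φ₁, cos δ − sin φ₁ sin φ₂) = atan2(-0.1423, -0.2128) = -146.218°.
λ₂ = 51.302° − 146.218° = -94.92°.

54.66°, -94.92°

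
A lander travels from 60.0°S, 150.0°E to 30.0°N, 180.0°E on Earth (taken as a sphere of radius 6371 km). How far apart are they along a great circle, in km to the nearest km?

10377 km

In radians: φ₁ = -1.0472, φ₂ = 0.5236, Δλ = 30.000° = 0.5236 rad.
cos c = sin φ₁ sin φ₂ + cos φ₁ cos φ₂ cos Δλ = (-0.8660)(0.5000) + (0.5000)(0.8660)(0.8660) = -0.05801,
so c = arccos(-0.05801) = 1.62884 rad.
Distance = R·c = 6371 × 1.6288 ≈ 10377 km.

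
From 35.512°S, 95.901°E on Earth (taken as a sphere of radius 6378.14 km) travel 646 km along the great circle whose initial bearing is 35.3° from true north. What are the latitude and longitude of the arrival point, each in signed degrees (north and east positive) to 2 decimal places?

Angular distance δ = d/R = 646/6378.14 = 0.10128 rad; initial bearing θ = 0.6161 rad.
sin φ₂ = sin φ₁ cos δ + cos φ₁ sin δ cos θ = (-0.5809)(0.9949) + (0.8140)(0.1011)(0.8161) = -0.5107, so φ₂ = -30.71°.
Δλ = atan2(sin θ sin δ cos φ₁, cos δ − sin φ₁ sin φ₂) = atan2(0.0476, 0.6982) = 3.897°.
λ₂ = 95.901° + 3.897° = 99.80°.

-30.71°, 99.80°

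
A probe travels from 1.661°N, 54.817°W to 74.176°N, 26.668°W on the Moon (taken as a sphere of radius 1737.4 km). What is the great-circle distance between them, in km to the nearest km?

Let φ₁ = 0.0290 rad, φ₂ = 1.2946 rad, and Δλ = 0.4913 rad.
cos c = sin φ₁ sin φ₂ + cos φ₁ cos φ₂ cos Δλ = (0.0290)(0.9621) + (0.9996)(0.2727)(0.8817) = 0.26822,
so c = arccos(0.26822) = 1.29925 rad.
Distance = R·c = 1737.4 × 1.2993 ≈ 2257 km.

2257 km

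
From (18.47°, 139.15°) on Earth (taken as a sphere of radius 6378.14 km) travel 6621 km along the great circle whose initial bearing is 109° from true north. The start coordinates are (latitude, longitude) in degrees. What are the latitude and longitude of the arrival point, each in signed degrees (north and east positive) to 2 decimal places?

Angular distance δ = d/R = 6621/6378.14 = 1.03808 rad; initial bearing θ = 1.9024 rad.
sin φ₂ = sin φ₁ cos δ + cos φ₁ sin δ cos θ = (0.3168)(0.5079) + (0.9485)(0.8614)(-0.3256) = -0.1051, so φ₂ = -6.03°.
Δλ = atan2(sin θ sin δ cos φ₁, cos δ − sin φ₁ sin φ₂) = atan2(0.7725, 0.5412) = 54.988°.
λ₂ = 139.150° + 54.988° = 194.14° → -165.86° after wrapping to (−180°, 180°].

-6.03°, -165.86°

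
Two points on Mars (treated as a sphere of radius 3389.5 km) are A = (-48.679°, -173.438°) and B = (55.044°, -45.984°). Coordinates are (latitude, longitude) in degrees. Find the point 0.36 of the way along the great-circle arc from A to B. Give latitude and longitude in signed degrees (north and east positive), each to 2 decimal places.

-9.98°, -129.60°

The central angle between A and B is δ = 2.5785 rad.
With f = 0.36, the slerp weights are sin((1−f)δ)/sin δ = 1.8673 and sin(fδ)/sin δ = 1.4997.
Weighted sum of the unit vectors: (1.8673)·(-0.6560,-0.0755,-0.7510) + (1.4997)·(0.3981,-0.4120,0.8196) = (-0.6278, -0.7588, -0.1733).
Converting back: φ = atan2(z, √(x²+y²)) = -9.98°, λ = atan2(y, x) = -129.60°.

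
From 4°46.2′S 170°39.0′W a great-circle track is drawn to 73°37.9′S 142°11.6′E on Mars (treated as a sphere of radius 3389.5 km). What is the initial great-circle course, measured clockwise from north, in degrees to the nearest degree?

192°

Δλ = -47.157° = -0.8230 rad.
y = sin Δλ · cos φ₂ = (-0.7332)(0.2818) = -0.2066
x = cos φ₁ sin φ₂ − sin φ₁ cos φ₂ cos Δλ = (0.9965)(-0.9595) − (-0.0832)(0.2818)(0.6800) = -0.9402
θ = atan2(y, x) = -167.61°; adding 360° gives 192°.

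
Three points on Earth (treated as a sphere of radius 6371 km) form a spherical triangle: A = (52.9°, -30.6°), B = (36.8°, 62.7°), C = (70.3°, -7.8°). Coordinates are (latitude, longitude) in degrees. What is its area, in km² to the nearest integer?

Side lengths (central angles): a = 0.8579, b = 0.3530, c = 1.1041 rad; semiperimeter s = 1.1574.
By l'Huilier's theorem, tan(E/4) = √[tan(s/2) tan((s−a)/2) tan((s−b)/2) tan((s−c)/2)], giving spherical excess E = 0.1338 rad.
Area = E·R² = 0.1338 × (6371)² ≈ 5431023 km².

5431023 km²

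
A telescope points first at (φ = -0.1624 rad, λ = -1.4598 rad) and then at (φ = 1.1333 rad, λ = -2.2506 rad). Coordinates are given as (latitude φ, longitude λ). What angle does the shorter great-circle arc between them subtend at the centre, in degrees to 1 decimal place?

81.5°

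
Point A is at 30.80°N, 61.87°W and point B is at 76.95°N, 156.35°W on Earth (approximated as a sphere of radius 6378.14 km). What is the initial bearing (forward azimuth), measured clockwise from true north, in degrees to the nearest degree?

345°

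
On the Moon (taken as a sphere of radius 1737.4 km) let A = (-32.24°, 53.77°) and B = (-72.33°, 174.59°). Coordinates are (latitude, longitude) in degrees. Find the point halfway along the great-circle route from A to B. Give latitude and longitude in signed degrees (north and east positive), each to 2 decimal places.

-63.60°, 74.46°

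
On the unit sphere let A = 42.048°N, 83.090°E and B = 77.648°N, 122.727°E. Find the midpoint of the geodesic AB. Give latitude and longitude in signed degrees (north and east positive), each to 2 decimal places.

60.87°, 91.64°

The central angle between A and B is δ = 0.6816 rad.
With f = 0.5, the slerp weights are sin((1−f)δ)/sin δ = 0.5305 and sin(fδ)/sin δ = 0.5305.
Weighted sum of the unit vectors: (0.5305)·(0.0893,0.7372,0.6698) + (0.5305)·(-0.1157,0.1800,0.9769) = (-0.0140, 0.4866, 0.8735).
Converting back: φ = atan2(z, √(x²+y²)) = 60.87°, λ = atan2(y, x) = 91.64°.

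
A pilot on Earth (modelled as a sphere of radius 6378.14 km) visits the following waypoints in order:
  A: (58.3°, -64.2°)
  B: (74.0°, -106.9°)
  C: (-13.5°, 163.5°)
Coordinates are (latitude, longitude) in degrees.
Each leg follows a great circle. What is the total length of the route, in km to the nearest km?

13948 km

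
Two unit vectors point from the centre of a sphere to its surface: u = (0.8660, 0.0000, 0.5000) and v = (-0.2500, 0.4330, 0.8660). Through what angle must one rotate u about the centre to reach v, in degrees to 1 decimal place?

77.5°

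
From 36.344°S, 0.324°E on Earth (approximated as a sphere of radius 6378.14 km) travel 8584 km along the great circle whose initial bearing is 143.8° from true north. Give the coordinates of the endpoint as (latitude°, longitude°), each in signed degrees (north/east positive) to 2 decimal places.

-49.98°, 116.78°

Angular distance δ = d/R = 8584/6378.14 = 1.34585 rad; initial bearing θ = 2.5098 rad.
sin φ₂ = sin φ₁ cos δ + cos φ₁ sin δ cos θ = (-0.5926)(0.2231) + (0.8055)(0.9748)(-0.8070) = -0.7658, so φ₂ = -49.98°.
Δλ = atan2(sin θ sin δ cos φ₁, cos δ − sin φ₁ sin φ₂) = atan2(0.4637, -0.2308) = 116.458°.
λ₂ = 0.324° + 116.458° = 116.78°.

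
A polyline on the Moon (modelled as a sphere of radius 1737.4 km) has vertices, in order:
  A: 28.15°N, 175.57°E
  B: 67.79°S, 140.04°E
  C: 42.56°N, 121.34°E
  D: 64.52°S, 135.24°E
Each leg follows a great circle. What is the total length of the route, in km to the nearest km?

9655 km

Leg A→B: central angle 1.7371 rad, distance 3018.0 km.
Leg B→C: central angle 1.9417 rad, distance 3373.5 km.
Leg C→D: central angle 1.8786 rad, distance 3263.9 km.
Total: 3018.0 + 3373.5 + 3263.9 ≈ 9655 km.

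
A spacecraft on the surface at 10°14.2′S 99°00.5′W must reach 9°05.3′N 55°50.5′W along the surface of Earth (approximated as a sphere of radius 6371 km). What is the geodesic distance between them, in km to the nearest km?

5238 km

In radians: φ₁ = -0.1787, φ₂ = 0.1586, Δλ = 43.167° = 0.7534 rad.
cos c = sin φ₁ sin φ₂ + cos φ₁ cos φ₂ cos Δλ = (-0.1777)(0.1580) + (0.9841)(0.9874)(0.7294) = 0.68067,
so c = arccos(0.68067) = 0.82211 rad.
Distance = R·c = 6371 × 0.8221 ≈ 5238 km.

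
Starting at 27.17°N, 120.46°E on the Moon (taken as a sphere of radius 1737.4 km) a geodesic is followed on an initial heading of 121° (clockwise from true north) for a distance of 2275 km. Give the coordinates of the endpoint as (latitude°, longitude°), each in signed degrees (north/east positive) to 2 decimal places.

Angular distance δ = d/R = 2275/1737.4 = 1.30943 rad; initial bearing θ = 2.1118 rad.
sin φ₂ = sin φ₁ cos δ + cos φ₁ sin δ cos θ = (0.4566)(0.2584) + (0.8897)(0.9660)(-0.5150) = -0.3246, so φ₂ = -18.94°.
Δλ = atan2(sin θ sin δ cos φ₁, cos δ − sin φ₁ sin φ₂) = atan2(0.7367, 0.4066) = 61.101°.
λ₂ = 120.460° + 61.101° = 181.56° → -178.44° after wrapping to (−180°, 180°].

-18.94°, -178.44°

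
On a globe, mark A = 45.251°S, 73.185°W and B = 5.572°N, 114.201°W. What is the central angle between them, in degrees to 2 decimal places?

62.63°

Let φ₁ = -0.7898 rad, φ₂ = 0.0972 rad, and Δλ = -0.7159 rad.
Haversine: a = sin²(Δφ/2) + cos φ₁ cos φ₂ sin²(Δλ/2) = 0.1841 + (0.7040)(0.9953)(0.1227) = 0.27014.
Central angle c = 2·arcsin(√a) = 1.09312 rad.
So the angular separation is 62.63°.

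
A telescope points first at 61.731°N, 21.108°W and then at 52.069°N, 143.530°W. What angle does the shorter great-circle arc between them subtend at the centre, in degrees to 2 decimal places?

57.41°

In radians: φ₁ = 1.0774, φ₂ = 0.9088, Δλ = -122.422° = -2.1367 rad.
cos c = sin φ₁ sin φ₂ + cos φ₁ cos φ₂ cos Δλ = (0.8807)(0.7888) + (0.4736)(0.6147)(-0.5362) = 0.53859,
so c = arccos(0.53859) = 1.00204 rad.
So the angular separation is 57.41°.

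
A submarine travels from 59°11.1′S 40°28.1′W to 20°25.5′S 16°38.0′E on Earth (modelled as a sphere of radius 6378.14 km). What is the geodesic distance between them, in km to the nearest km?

In radians: φ₁ = -1.0330, φ₂ = -0.3565, Δλ = 57.102° = 0.9966 rad.
Haversine: a = sin²(Δφ/2) + cos φ₁ cos φ₂ sin²(Δλ/2) = 0.1101 + (0.5123)(0.9371)(0.2284) = 0.21977.
Central angle c = 2·arcsin(√a) = 0.97586 rad.
Distance = R·c = 6378.14 × 0.9759 ≈ 6224 km.

6224 km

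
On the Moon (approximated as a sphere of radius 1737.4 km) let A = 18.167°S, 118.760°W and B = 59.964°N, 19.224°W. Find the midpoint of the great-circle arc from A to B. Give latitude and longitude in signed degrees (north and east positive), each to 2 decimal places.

The central angle between A and B is δ = 1.9270 rad.
With f = 0.5, the slerp weights are sin((1−f)δ)/sin δ = 0.8762 and sin(fδ)/sin δ = 0.8762.
Weighted sum of the unit vectors: (0.8762)·(-0.4572,-0.8329,-0.3118) + (0.8762)·(0.4726,-0.1648,0.8657) = (0.0136, -0.8742, 0.4853).
Converting back: φ = atan2(z, √(x²+y²)) = 29.03°, λ = atan2(y, x) = -89.11°.

29.03°, -89.11°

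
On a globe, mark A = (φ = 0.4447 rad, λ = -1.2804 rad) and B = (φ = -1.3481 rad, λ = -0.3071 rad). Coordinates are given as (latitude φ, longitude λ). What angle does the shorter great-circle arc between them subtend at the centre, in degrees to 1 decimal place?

Let φ₁ = 0.4447 rad, φ₂ = -1.3481 rad, and Δλ = 0.9733 rad.
cos c = sin φ₁ sin φ₂ + cos φ₁ cos φ₂ cos Δλ = (0.4302)(-0.9753) + (0.9027)(0.2209)(0.5626) = -0.30740,
so c = arccos(-0.30740) = 1.88325 rad.
So the angular separation is 107.9°.

107.9°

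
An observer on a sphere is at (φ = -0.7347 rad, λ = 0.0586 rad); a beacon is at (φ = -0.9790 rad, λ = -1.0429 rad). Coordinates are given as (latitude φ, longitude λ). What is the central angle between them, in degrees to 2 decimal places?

With latitudes φ₁ = -42.095°, φ₂ = -56.093° and longitude difference Δλ = -63.111°:
cos c = sin φ₁ sin φ₂ + cos φ₁ cos φ₂ cos Δλ = (-0.6704)(-0.8299) + (0.7420)(0.5579)(0.4523) = 0.74357,
so c = arccos(0.74357) = 0.73240 rad.
So the angular separation is 41.96°.

41.96°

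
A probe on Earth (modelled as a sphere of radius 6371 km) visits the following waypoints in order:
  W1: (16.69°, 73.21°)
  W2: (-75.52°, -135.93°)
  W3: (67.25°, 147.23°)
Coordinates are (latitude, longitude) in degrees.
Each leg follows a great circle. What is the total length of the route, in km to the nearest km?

29992 km

Leg W1→W2: central angle 2.0798 rad, distance 13250.1 km.
Leg W2→W3: central angle 2.6278 rad, distance 16741.8 km.
Total: 13250.1 + 16741.8 ≈ 29992 km.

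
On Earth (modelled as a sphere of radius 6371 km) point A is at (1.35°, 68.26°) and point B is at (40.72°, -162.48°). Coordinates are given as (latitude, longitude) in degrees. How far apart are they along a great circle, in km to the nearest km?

Let φ₁ = 0.0236 rad, φ₂ = 0.7107 rad, and Δλ = 2.2560 rad.
cos c = sin φ₁ sin φ₂ + cos φ₁ cos φ₂ cos Δλ = (0.0236)(0.6524) + (0.9997)(0.7579)(-0.6328) = -0.46413,
so c = arccos(-0.46413) = 2.05345 rad.
Distance = R·c = 6371 × 2.0535 ≈ 13083 km.

13083 km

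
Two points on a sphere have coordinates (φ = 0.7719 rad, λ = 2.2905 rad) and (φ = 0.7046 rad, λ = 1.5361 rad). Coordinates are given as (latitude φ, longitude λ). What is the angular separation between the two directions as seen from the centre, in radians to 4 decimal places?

Let φ₁ = 0.7719 rad, φ₂ = 0.7046 rad, and Δλ = -0.7544 rad.
cos c = sin φ₁ sin φ₂ + cos φ₁ cos φ₂ cos Δλ = (0.6975)(0.6477) + (0.7166)(0.7619)(0.7287) = 0.84961,
so c = arccos(0.84961) = 0.55555 rad.
So the angular separation is 0.5555 rad.

0.5555 rad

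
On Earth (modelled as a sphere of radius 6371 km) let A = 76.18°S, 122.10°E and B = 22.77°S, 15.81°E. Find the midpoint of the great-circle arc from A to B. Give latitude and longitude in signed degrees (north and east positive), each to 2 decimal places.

-56.90°, 30.82°

The central angle between A and B is δ = 1.2513 rad.
With f = 0.5, the slerp weights are sin((1−f)δ)/sin δ = 0.6168 and sin(fδ)/sin δ = 0.6168.
Weighted sum of the unit vectors: (0.6168)·(-0.1269,0.2024,-0.9711) + (0.6168)·(0.8872,0.2512,-0.3870) = (0.4690, 0.2798, -0.8377).
Converting back: φ = atan2(z, √(x²+y²)) = -56.90°, λ = atan2(y, x) = 30.82°.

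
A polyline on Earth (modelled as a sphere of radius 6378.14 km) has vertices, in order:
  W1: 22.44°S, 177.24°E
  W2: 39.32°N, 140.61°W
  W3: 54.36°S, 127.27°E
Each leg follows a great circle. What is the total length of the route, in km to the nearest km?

Leg W1→W2: central angle 1.2784 rad, distance 8153.8 km.
Leg W2→W3: central angle 2.1313 rad, distance 13593.9 km.
Total: 8153.8 + 13593.9 ≈ 21748 km.

21748 km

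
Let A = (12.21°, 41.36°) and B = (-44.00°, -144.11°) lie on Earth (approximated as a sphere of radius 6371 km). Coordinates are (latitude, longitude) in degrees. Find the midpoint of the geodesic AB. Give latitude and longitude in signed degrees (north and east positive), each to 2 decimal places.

-60.79°, 56.06°

The central angle between A and B is δ = 2.5807 rad.
With f = 0.5, the slerp weights are sin((1−f)δ)/sin δ = 1.8065 and sin(fδ)/sin δ = 1.8065.
Weighted sum of the unit vectors: (1.8065)·(0.7336,0.6458,0.2115) + (1.8065)·(-0.5828,-0.4217,-0.6947) = (0.2725, 0.4049, -0.8728).
Converting back: φ = atan2(z, √(x²+y²)) = -60.79°, λ = atan2(y, x) = 56.06°.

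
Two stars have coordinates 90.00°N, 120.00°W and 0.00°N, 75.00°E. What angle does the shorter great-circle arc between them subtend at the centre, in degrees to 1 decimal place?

In radians: φ₁ = 1.5708, φ₂ = 0.0000, Δλ = -165.000° = -2.8798 rad.
cos c = sin φ₁ sin φ₂ + cos φ₁ cos φ₂ cos Δλ = (1.0000)(0.0000) + (0.0000)(1.0000)(-0.9659) = 0.00000,
so c = arccos(0.00000) = 1.57080 rad.
So the angular separation is 90.0°.

90.0°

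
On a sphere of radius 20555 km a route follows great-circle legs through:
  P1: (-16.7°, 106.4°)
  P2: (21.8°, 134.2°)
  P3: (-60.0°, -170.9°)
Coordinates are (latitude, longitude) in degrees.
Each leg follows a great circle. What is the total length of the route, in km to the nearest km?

Leg P1→P2: central angle 0.8231 rad, distance 16918.5 km.
Leg P2→P3: central angle 1.6255 rad, distance 33412.1 km.
Total: 16918.5 + 33412.1 ≈ 50331 km.

50331 km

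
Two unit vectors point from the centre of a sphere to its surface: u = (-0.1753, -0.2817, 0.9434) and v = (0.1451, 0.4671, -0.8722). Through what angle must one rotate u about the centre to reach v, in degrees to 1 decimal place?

u·v = -0.9799; |u| = 1.0000, |v| = 1.0000.
cos θ = (u·v)/(|u||v|) = -0.9798, so θ = 168.5°.

168.5°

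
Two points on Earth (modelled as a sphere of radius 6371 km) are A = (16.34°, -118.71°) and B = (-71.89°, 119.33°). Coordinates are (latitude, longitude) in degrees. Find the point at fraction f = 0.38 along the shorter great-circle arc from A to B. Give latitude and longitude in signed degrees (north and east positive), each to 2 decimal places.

Central angle δ = 2.0101 rad. Interpolating on the sphere with fraction f = 0.38:
P = [sin((1−f)δ)·A + sin(fδ)·B] / sin δ = 1.0472·A + 0.7643·B in Cartesian coordinates,
giving P = (-0.5991, -0.6743, -0.4318), i.e. latitude -25.58°, longitude -131.62°.

-25.58°, -131.62°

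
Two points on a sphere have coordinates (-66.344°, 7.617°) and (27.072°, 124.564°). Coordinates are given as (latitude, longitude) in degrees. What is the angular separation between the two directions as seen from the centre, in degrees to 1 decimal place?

125.4°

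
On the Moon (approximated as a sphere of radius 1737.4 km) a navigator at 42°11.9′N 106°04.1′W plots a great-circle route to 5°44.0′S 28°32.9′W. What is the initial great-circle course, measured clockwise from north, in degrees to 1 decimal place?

102.7°

With φ₁ = 0.7365, φ₂ = -0.1001, Δλ = 1.3530 rad, the forward-azimuth formula gives
θ = atan2( sin Δλ cos φ₂ , cos φ₁ sin φ₂ − sin φ₁ cos φ₂ cos Δλ ) = atan2(0.9715, -0.2184) = 102.67°.
So the initial bearing is 102.7°.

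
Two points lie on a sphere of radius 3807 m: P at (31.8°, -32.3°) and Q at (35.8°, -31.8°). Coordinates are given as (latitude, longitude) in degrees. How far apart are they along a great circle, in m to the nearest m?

267 m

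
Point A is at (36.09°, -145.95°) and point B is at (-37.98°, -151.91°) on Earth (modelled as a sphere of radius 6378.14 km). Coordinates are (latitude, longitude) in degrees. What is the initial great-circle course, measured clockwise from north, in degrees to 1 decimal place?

Δλ = -5.960° = -0.1040 rad.
y = sin Δλ · cos φ₂ = (-0.1038)(0.7882) = -0.0818
x = cos φ₁ sin φ₂ − sin φ₁ cos φ₂ cos Δλ = (0.8081)(-0.6154) − (0.5891)(0.7882)(0.9946) = -0.9591
θ = atan2(y, x) = -175.12°; adding 360° gives 184.9°.

184.9°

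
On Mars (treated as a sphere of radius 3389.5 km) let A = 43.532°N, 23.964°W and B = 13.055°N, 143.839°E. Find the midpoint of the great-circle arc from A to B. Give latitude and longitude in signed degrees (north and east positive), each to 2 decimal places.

71.47°, 113.86°

The central angle between A and B is δ = 2.1350 rad.
With f = 0.5, the slerp weights are sin((1−f)δ)/sin δ = 1.0366 and sin(fδ)/sin δ = 1.0366.
Weighted sum of the unit vectors: (1.0366)·(0.6625,-0.2945,0.6888) + (1.0366)·(-0.7865,0.5748,0.2259) = (-0.1285, 0.2906, 0.9482).
Converting back: φ = atan2(z, √(x²+y²)) = 71.47°, λ = atan2(y, x) = 113.86°.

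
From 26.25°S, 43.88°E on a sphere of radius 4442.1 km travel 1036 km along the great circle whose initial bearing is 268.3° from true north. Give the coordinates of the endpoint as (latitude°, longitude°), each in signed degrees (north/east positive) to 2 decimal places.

Angular distance δ = d/R = 1036/4442.1 = 0.23322 rad; initial bearing θ = 4.6827 rad.
sin φ₂ = sin φ₁ cos δ + cos φ₁ sin δ cos θ = (-0.4423)(0.9729) + (0.8969)(0.2311)(-0.0297) = -0.4365, so φ₂ = -25.88°.
Δλ = atan2(sin θ sin δ cos φ₁, cos δ − sin φ₁ sin φ₂) = atan2(-0.2072, 0.7799) = -14.878°.
λ₂ = 43.880° − 14.878° = 29.00°.

-25.88°, 29.00°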